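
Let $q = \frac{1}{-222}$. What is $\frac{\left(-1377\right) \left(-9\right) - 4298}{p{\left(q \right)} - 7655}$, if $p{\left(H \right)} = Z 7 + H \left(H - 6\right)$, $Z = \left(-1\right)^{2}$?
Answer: $- \frac{398953980}{376922699} \approx -1.0585$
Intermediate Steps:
$q = - \frac{1}{222} \approx -0.0045045$
$Z = 1$
$p{\left(H \right)} = 7 + H \left(-6 + H\right)$ ($p{\left(H \right)} = 1 \cdot 7 + H \left(H - 6\right) = 7 + H \left(-6 + H\right)$)
$\frac{\left(-1377\right) \left(-9\right) - 4298}{p{\left(q \right)} - 7655} = \frac{\left(-1377\right) \left(-9\right) - 4298}{\left(7 + \left(- \frac{1}{222}\right)^{2} - - \frac{1}{37}\right) - 7655} = \frac{12393 - 4298}{\left(7 + \frac{1}{49284} + \frac{1}{37}\right) - 7655} = \frac{8095}{\frac{346321}{49284} - 7655} = \frac{8095}{- \frac{376922699}{49284}} = 8095 \left(- \frac{49284}{376922699}\right) = - \frac{398953980}{376922699}$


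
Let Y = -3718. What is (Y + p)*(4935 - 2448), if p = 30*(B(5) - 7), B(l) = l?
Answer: -9395886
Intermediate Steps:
p = -60 (p = 30*(5 - 7) = 30*(-2) = -60)
(Y + p)*(4935 - 2448) = (-3718 - 60)*(4935 - 2448) = -3778*2487 = -9395886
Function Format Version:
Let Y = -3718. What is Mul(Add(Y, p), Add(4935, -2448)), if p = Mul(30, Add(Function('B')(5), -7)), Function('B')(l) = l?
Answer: -9395886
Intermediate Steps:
p = -60 (p = Mul(30, Add(5, -7)) = Mul(30, -2) = -60)
Mul(Add(Y, p), Add(4935, -2448)) = Mul(Add(-3718, -60), Add(4935, -2448)) = Mul(-3778, 2487) = -9395886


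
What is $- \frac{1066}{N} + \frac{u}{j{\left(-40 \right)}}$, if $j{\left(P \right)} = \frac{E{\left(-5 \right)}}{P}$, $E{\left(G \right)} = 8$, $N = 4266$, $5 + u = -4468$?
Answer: $\frac{47704012}{2133} \approx 22365.0$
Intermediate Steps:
$u = -4473$ ($u = -5 - 4468 = -4473$)
$j{\left(P \right)} = \frac{8}{P}$
$- \frac{1066}{N} + \frac{u}{j{\left(-40 \right)}} = - \frac{1066}{4266} - \frac{4473}{8 \frac{1}{-40}} = \left(-1066\right) \frac{1}{4266} - \frac{4473}{8 \left(- \frac{1}{40}\right)} = - \frac{533}{2133} - \frac{4473}{- \frac{1}{5}} = - \frac{533}{2133} - -22365 = - \frac{533}{2133} + 22365 = \frac{47704012}{2133}$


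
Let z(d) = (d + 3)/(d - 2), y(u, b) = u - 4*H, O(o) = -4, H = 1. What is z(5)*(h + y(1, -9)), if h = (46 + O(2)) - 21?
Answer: 48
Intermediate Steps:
y(u, b) = -4 + u (y(u, b) = u - 4*1 = u - 4 = -4 + u)
z(d) = (3 + d)/(-2 + d)
h = 21 (h = (46 - 4) - 21 = 42 - 21 = 21)
z(5)*(h + y(1, -9)) = ((3 + 5)/(-2 + 5))*(21 + (-4 + 1)) = (8/3)*(21 - 3) = ((⅓)*8)*18 = (8/3)*18 = 48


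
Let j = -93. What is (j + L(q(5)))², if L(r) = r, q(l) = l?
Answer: 7744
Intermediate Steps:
(j + L(q(5)))² = (-93 + 5)² = (-88)² = 7744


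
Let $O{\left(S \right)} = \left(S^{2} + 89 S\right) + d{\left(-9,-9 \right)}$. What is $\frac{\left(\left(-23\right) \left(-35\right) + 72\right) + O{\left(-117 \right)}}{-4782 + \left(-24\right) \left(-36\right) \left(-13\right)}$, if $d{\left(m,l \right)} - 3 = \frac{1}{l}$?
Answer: $- \frac{37403}{144126} \approx -0.25952$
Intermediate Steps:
$d{\left(m,l \right)} = 3 + \frac{1}{l}$
$O{\left(S \right)} = \frac{26}{9} + S^{2} + 89 S$ ($O{\left(S \right)} = \left(S^{2} + 89 S\right) + \left(3 + \frac{1}{-9}\right) = \left(S^{2} + 89 S\right) + \left(3 - \frac{1}{9}\right) = \left(S^{2} + 89 S\right) + \frac{26}{9} = \frac{26}{9} + S^{2} + 89 S$)
$\frac{\left(\left(-23\right) \left(-35\right) + 72\right) + O{\left(-117 \right)}}{-4782 + \left(-24\right) \left(-36\right) \left(-13\right)} = \frac{\left(\left(-23\right) \left(-35\right) + 72\right) + \left(\frac{26}{9} + \left(-117\right)^{2} + 89 \left(-117\right)\right)}{-4782 + \left(-24\right) \left(-36\right) \left(-13\right)} = \frac{\left(805 + 72\right) + \left(\frac{26}{9} + 13689 - 10413\right)}{-4782 + 864 \left(-13\right)} = \frac{877 + \frac{29510}{9}}{-4782 - 11232} = \frac{37403}{9 \left(-16014\right)} = \frac{37403}{9} \left(- \frac{1}{16014}\right) = - \frac{37403}{144126}$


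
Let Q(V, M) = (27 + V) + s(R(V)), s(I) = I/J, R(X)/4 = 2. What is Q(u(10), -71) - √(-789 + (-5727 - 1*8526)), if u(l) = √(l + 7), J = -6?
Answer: 77/3 + √17 - I*√15042 ≈ 29.79 - 122.65*I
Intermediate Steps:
u(l) = √(7 + l)
R(X) = 8 (R(X) = 4*2 = 8)
s(I) = -I/6 (s(I) = I/(-6) = I*(-⅙) = -I/6)
Q(V, M) = 77/3 + V (Q(V, M) = (27 + V) - ⅙*8 = (27 + V) - 4/3 = 77/3 + V)
Q(u(10), -71) - √(-789 + (-5727 - 1*8526)) = (77/3 + √(7 + 10)) - √(-789 + (-5727 - 1*8526)) = (77/3 + √17) - √(-789 + (-5727 - 8526)) = (77/3 + √17) - √(-789 - 14253) = (77/3 + √17) - √(-15042) = (77/3 + √17) - I*√15042 = 77/3 + √17 - I*√15042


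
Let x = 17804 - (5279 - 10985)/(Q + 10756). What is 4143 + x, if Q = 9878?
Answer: 75476684/3439 ≈ 21947.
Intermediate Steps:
x = 61228907/3439 (x = 17804 - (5279 - 10985)/(9878 + 10756) = 17804 - (-5706)/20634 = 17804 - 1*(-951/3439) = 17804 + 951/3439 = 61228907/3439 ≈ 17804.)
4143 + x = 4143 + 61228907/3439 = 75476684/3439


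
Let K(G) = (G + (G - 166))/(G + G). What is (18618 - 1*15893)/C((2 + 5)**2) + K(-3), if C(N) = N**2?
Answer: 214661/7203 ≈ 29.802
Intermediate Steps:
K(G) = (-166 + 2*G)/(2*G) (K(G) = (G + (-166 + G))/((2*G)) = (-166 + 2*G)*(1/(2*G)) = (-166 + 2*G)/(2*G))
(18618 - 1*15893)/C((2 + 5)**2) + K(-3) = (18618 - 1*15893)/(((2 + 5)**2)**2) + (-83 - 3)/(-3) = (18618 - 15893)/((7**2)**2) - 1/3*(-86) = 2725/(49**2) + 86/3 = 2725/2401 + 86/3 = 214661/7203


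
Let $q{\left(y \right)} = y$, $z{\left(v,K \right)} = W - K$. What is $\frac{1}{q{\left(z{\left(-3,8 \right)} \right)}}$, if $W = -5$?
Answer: $- \frac{1}{13} \approx -0.076923$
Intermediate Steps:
$z{\left(v,K \right)} = -5 - K$
$\frac{1}{q{\left(z{\left(-3,8 \right)} \right)}} = \frac{1}{-5 - 8} = \frac{1}{-13} = - \frac{1}{13}$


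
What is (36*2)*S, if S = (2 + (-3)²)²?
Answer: 8712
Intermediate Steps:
S = 121 (S = (2 + 9)² = 11² = 121)
(36*2)*S = (36*2)*121 = 72*121 = 8712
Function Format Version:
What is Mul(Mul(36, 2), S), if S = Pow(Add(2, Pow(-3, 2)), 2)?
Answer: 8712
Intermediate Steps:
S = 121 (S = Pow(Add(2, 9), 2) = Pow(11, 2) = 121)
Mul(Mul(36, 2), S) = Mul(Mul(36, 2), 121) = Mul(72, 121) = 8712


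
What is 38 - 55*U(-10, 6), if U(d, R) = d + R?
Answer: 258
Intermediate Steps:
U(d, R) = R + d
38 - 55*U(-10, 6) = 38 - 55*(6 - 10) = 38 - 55*(-4) = 38 + 220 = 258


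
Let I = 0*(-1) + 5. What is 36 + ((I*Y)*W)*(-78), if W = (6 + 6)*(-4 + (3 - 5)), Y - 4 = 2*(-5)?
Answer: -168444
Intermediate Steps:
I = 5 (I = 0 + 5 = 5)
Y = -6 (Y = 4 + 2*(-5) = 4 - 10 = -6)
W = -72 (W = 12*(-4 - 2) = 12*(-6) = -72)
36 + ((I*Y)*W)*(-78) = 36 + ((5*(-6))*(-72))*(-78) = 36 - 30*(-72)*(-78) = 36 + 2160*(-78) = 36 - 168480 = -168444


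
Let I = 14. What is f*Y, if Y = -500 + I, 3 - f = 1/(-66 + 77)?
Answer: -15552/11 ≈ -1413.8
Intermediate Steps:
f = 32/11 (f = 3 - 1/(-66 + 77) = 3 - 1/11 = 32/11 ≈ 2.9091)
Y = -486 (Y = -500 + 14 = -486)
f*Y = (32/11)*(-486) = -15552/11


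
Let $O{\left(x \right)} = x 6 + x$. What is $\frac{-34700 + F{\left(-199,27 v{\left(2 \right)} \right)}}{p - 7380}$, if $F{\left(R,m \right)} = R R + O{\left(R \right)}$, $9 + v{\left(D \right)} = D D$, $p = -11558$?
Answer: $- \frac{1754}{9469} \approx -0.18524$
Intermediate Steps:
$O{\left(x \right)} = 7 x$ ($O{\left(x \right)} = 6 x + x = 7 x$)
$v{\left(D \right)} = -9 + D^{2}$ ($v{\left(D \right)} = -9 + D D = -9 + D^{2}$)
$F{\left(R,m \right)} = R^{2} + 7 R$ ($F{\left(R,m \right)} = R R + 7 R = R^{2} + 7 R$)
$\frac{-34700 + F{\left(-199,27 v{\left(2 \right)} \right)}}{p - 7380} = \frac{-34700 - 199 \left(7 - 199\right)}{-11558 - 7380} = \frac{-34700 - -38208}{-18938} = \left(-34700 + 38208\right) \left(- \frac{1}{18938}\right) = 3508 \left(- \frac{1}{18938}\right) = - \frac{1754}{9469}$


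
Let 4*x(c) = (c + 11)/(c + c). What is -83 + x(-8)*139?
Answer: -5729/64 ≈ -89.516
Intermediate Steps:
x(c) = (11 + c)/(8*c) (x(c) = ((c + 11)/(c + c))/4 = ((11 + c)/((2*c)))/4 = ((11 + c)*(1/(2*c)))/4 = ((11 + c)/(2*c))/4 = (11 + c)/(8*c))
-83 + x(-8)*139 = -83 + ((1/8)*(11 - 8)/(-8))*139 = -83 + ((1/8)*(-1/8)*3)*139 = -83 - 3/64*139 = -83 - 417/64 = -5729/64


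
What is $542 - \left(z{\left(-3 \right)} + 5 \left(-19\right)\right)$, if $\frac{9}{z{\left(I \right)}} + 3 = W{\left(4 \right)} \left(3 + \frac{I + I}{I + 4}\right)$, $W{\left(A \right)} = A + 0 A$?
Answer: $\frac{3188}{5} \approx 637.6$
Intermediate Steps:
$W{\left(A \right)} = A$ ($W{\left(A \right)} = A + 0 = A$)
$z{\left(I \right)} = \frac{9}{9 + \frac{8 I}{4 + I}}$ ($z{\left(I \right)} = \frac{9}{-3 + 4 \left(3 + \frac{I + I}{I + 4}\right)} = \frac{9}{-3 + 4 \left(3 + \frac{2 I}{4 + I}\right)} = \frac{9}{-3 + \left(12 + \frac{8 I}{4 + I}\right)} = \frac{9}{9 + \frac{8 I}{4 + I}}$)
$542 - \left(z{\left(-3 \right)} + 5 \left(-19\right)\right) = 542 - \left(\frac{9 \left(4 - 3\right)}{36 + 17 \left(-3\right)} + 5 \left(-19\right)\right) = 542 - \left(9 \frac{1}{36 - 51} \cdot 1 - 95\right) = 542 - \left(9 \frac{1}{-15} \cdot 1 - 95\right) = 542 - \left(9 \left(- \frac{1}{15}\right) 1 - 95\right) = 542 - \left(- \frac{3}{5} - 95\right) = 542 - - \frac{478}{5} = 542 + \frac{478}{5} = \frac{3188}{5}$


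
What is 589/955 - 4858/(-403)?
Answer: 4876757/384865 ≈ 12.671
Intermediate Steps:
589/955 - 4858/(-403) = 589*(1/955) - 4858*(-1/403) = 589/955 + 4858/403 = 4876757/384865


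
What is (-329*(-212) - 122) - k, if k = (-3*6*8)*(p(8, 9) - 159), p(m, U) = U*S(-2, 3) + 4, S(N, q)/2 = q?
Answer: 55082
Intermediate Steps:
S(N, q) = 2*q
p(m, U) = 4 + 6*U (p(m, U) = U*(2*3) + 4 = U*6 + 4 = 6*U + 4 = 4 + 6*U)
k = 14544 (k = (-3*6*8)*((4 + 6*9) - 159) = (-18*8)*((4 + 54) - 159) = -144*(58 - 159) = -144*(-101) = 14544)
(-329*(-212) - 122) - k = (-329*(-212) - 122) - 1*14544 = (69748 - 122) - 14544 = 69626 - 14544 = 55082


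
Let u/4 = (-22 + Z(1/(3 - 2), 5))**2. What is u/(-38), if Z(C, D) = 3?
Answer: -38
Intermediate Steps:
u = 1444 (u = 4*(-22 + 3)**2 = 4*(-19)**2 = 4*361 = 1444)
u/(-38) = 1444/(-38) = -1/38*1444 = -38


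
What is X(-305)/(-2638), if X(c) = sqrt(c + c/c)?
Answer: -2*I*sqrt(19)/1319 ≈ -0.0066094*I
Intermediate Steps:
X(c) = sqrt(1 + c) (X(c) = sqrt(c + 1) = sqrt(1 + c))
X(-305)/(-2638) = sqrt(1 - 305)/(-2638) = sqrt(-304)*(-1/2638) = (4*I*sqrt(19))*(-1/2638) = -2*I*sqrt(19)/1319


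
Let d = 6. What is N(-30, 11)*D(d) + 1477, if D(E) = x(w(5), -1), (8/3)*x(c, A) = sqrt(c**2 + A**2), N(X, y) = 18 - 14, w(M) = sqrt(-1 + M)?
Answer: 1477 + 3*sqrt(5)/2 ≈ 1480.4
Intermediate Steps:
N(X, y) = 4
x(c, A) = 3*sqrt(A**2 + c**2)/8 (x(c, A) = 3*sqrt(c**2 + A**2)/8 = 3*sqrt(A**2 + c**2)/8)
D(E) = 3*sqrt(5)/8 (D(E) = 3*sqrt((-1)**2 + (sqrt(-1 + 5))**2)/8 = 3*sqrt(1 + (sqrt(4))**2)/8 = 3*sqrt(1 + 2**2)/8 = 3*sqrt(1 + 4)/8 = 3*sqrt(5)/8)
N(-30, 11)*D(d) + 1477 = 4*(3*sqrt(5)/8) + 1477 = 3*sqrt(5)/2 + 1477 = 1477 + 3*sqrt(5)/2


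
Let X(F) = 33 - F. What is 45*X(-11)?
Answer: 1980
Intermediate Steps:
45*X(-11) = 45*(33 - 1*(-11)) = 45*(33 + 11) = 45*44 = 1980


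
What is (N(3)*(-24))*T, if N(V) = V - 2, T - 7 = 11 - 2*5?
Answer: -192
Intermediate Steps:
T = 8 (T = 7 + (11 - 2*5) = 7 + (11 - 1*10) = 7 + (11 - 10) = 7 + 1 = 8)
N(V) = -2 + V
(N(3)*(-24))*T = ((-2 + 3)*(-24))*8 = (1*(-24))*8 = -24*8 = -192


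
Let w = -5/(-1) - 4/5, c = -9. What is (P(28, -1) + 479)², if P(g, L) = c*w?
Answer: 4866436/25 ≈ 1.9466e+5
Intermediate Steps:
w = 21/5 (w = -5*(-1) - 4*⅕ = 5 - ⅘ = 21/5 ≈ 4.2000)
P(g, L) = -189/5 (P(g, L) = -9*21/5 = -189/5)
(P(28, -1) + 479)² = (-189/5 + 479)² = (2206/5)² = 4866436/25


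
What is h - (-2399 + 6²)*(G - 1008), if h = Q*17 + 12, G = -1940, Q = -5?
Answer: -6966197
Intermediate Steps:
h = -73 (h = -5*17 + 12 = -85 + 12 = -73)
h - (-2399 + 6²)*(G - 1008) = -73 - (-2399 + 6²)*(-1940 - 1008) = -73 - (-2399 + 36)*(-2948) = -73 - (-2363)*(-2948) = -73 - 1*6966124 = -73 - 6966124 = -6966197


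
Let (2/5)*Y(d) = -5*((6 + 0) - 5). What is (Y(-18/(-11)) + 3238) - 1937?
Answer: 2577/2 ≈ 1288.5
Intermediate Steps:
Y(d) = -25/2 (Y(d) = 5*(-5*((6 + 0) - 5))/2 = 5*(-5*(6 - 5))/2 = 5*(-5*1)/2 = (5/2)*(-5) = -25/2)
(Y(-18/(-11)) + 3238) - 1937 = (-25/2 + 3238) - 1937 = 6451/2 - 1937 = 2577/2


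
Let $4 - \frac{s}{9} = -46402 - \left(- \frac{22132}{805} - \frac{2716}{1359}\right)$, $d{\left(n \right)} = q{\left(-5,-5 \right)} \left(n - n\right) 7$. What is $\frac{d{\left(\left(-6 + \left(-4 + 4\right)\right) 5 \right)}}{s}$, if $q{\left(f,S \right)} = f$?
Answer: $0$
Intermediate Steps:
$d{\left(n \right)} = 0$ ($d{\left(n \right)} = - 5 \left(n - n\right) 7 = \left(-5\right) 0 \cdot 7 = 0 \cdot 7 = 0$)
$s = \frac{50735668202}{121555}$ ($s = 36 - 9 \left(-46402 - \left(- \frac{22132}{805} - \frac{2716}{1359}\right)\right) = 36 - 9 \left(-46402 - - \frac{32263768}{1093995}\right) = 36 - 9 \left(-46402 + \left(\frac{22132}{805} + \frac{2716}{1359}\right)\right) = 36 - 9 \left(-46402 + \frac{32263768}{1093995}\right) = 36 - - \frac{50731292222}{121555} = 36 + \frac{50731292222}{121555} = \frac{50735668202}{121555} \approx 4.1739 \cdot 10^{5}$)
$\frac{d{\left(\left(-6 + \left(-4 + 4\right)\right) 5 \right)}}{s} = \frac{0}{\frac{50735668202}{121555}} = 0 \cdot \frac{121555}{50735668202} = 0$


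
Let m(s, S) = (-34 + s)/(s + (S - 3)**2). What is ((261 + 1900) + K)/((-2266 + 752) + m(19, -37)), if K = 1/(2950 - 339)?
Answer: -9135000268/6400033591 ≈ -1.4273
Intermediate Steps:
m(s, S) = (-34 + s)/(s + (-3 + S)**2)
K = 1/2611 ≈ 0.00038300
((261 + 1900) + K)/((-2266 + 752) + m(19, -37)) = ((261 + 1900) + 1/2611)/((-2266 + 752) + (-34 + 19)/(19 + (-3 - 37)**2)) = (2161 + 1/2611)/(-1514 - 15/(19 + (-40)**2)) = 5642372/(2611*(-1514 - 15/(19 + 1600))) = 5642372/(2611*(-1514 - 15/1619)) = 5642372/(2611*(-2451181/1619)) = (5642372/2611)*(-1619/2451181) = -9135000268/6400033591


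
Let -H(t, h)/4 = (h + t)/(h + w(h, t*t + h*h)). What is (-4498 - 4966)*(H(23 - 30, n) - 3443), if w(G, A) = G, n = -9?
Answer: 293563816/9 ≈ 3.2618e+7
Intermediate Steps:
H(t, h) = -2*(h + t)/h (H(t, h) = -4*(h + t)/(h + h) = -4*(h + t)/(2*h) = -4*(h + t)*1/(2*h) = -2*(h + t)/h)
(-4498 - 4966)*(H(23 - 30, n) - 3443) = (-4498 - 4966)*((-2 - 2*(23 - 30)/(-9)) - 3443) = -9464*((-2 - 2*(-7)*(-⅑)) - 3443) = -9464*((-2 - 14/9) - 3443) = -9464*(-32/9 - 3443) = -9464*(-31019/9) = 293563816/9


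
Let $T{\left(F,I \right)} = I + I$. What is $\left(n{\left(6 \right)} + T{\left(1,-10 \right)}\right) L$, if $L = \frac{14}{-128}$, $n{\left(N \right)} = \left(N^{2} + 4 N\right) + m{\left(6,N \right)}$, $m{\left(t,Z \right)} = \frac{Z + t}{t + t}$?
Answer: $- \frac{287}{64} \approx -4.4844$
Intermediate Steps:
$m{\left(t,Z \right)} = \frac{Z + t}{2 t}$
$T{\left(F,I \right)} = 2 I$
$n{\left(N \right)} = \frac{1}{2} + N^{2} + \frac{49 N}{12}$ ($n{\left(N \right)} = \left(N^{2} + 4 N\right) + \frac{N + 6}{2 \cdot 6} = \left(N^{2} + 4 N\right) + \frac{1}{2} \cdot \frac{1}{6} \left(6 + N\right) = \left(N^{2} + 4 N\right) + \left(\frac{1}{2} + \frac{N}{12}\right) = \frac{1}{2} + N^{2} + \frac{49 N}{12}$)
$L = - \frac{7}{64}$ ($L = 14 \left(- \frac{1}{128}\right) = - \frac{7}{64} \approx -0.10938$)
$\left(n{\left(6 \right)} + T{\left(1,-10 \right)}\right) L = \left(\left(\frac{1}{2} + 6^{2} + \frac{49}{12} \cdot 6\right) + 2 \left(-10\right)\right) \left(- \frac{7}{64}\right) = \left(\left(\frac{1}{2} + 36 + \frac{49}{2}\right) - 20\right) \left(- \frac{7}{64}\right) = \left(61 - 20\right) \left(- \frac{7}{64}\right) = 41 \left(- \frac{7}{64}\right) = - \frac{287}{64}$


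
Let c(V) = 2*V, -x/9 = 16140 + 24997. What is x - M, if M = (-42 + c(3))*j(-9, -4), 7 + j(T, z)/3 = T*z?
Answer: -367101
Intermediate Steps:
j(T, z) = -21 + 3*T*z (j(T, z) = -21 + 3*(T*z) = -21 + 3*T*z)
x = -370233 (x = -9*(16140 + 24997) = -9*41137 = -370233)
M = -3132 (M = (-42 + 2*3)*(-21 + 3*(-9)*(-4)) = (-42 + 6)*(-21 + 108) = -36*87 = -3132)
x - M = -370233 - 1*(-3132) = -370233 + 3132 = -367101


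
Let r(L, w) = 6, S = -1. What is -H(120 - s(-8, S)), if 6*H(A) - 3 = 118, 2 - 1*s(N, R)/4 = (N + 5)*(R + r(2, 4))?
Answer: -121/6 ≈ -20.167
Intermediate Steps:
s(N, R) = 8 - 4*(5 + N)*(6 + R) (s(N, R) = 8 - 4*(N + 5)*(R + 6) = 8 - 4*(5 + N)*(6 + R))
H(A) = 121/6 (H(A) = 1/2 + (1/6)*118 = 1/2 + 59/3 = 121/6)
-H(120 - s(-8, S)) = -1*121/6 = -121/6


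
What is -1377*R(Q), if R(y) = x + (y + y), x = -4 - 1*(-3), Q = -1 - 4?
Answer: 15147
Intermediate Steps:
Q = -5
x = -1 (x = -4 + 3 = -1)
R(y) = -1 + 2*y (R(y) = -1 + (y + y) = -1 + 2*y)
-1377*R(Q) = -1377*(-1 + 2*(-5)) = -1377*(-1 - 10) = -1377*(-11) = 15147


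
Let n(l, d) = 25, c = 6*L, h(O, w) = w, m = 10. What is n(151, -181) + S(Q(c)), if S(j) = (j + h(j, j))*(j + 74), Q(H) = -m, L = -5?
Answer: -1255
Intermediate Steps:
c = -30 (c = 6*(-5) = -30)
Q(H) = -10 (Q(H) = -1*10 = -10)
S(j) = 2*j*(74 + j) (S(j) = (j + j)*(j + 74) = (2*j)*(74 + j) = 2*j*(74 + j))
n(151, -181) + S(Q(c)) = 25 + 2*(-10)*(74 - 10) = 25 + 2*(-10)*64 = 25 - 1280 = -1255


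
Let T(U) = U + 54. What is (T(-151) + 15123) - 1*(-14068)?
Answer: 29094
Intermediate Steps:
T(U) = 54 + U
(T(-151) + 15123) - 1*(-14068) = ((54 - 151) + 15123) - 1*(-14068) = (-97 + 15123) + 14068 = 15026 + 14068 = 29094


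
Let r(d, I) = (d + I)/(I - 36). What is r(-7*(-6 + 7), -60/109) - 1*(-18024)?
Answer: 71808439/3984 ≈ 18024.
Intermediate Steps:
r(d, I) = (I + d)/(-36 + I)
r(-7*(-6 + 7), -60/109) - 1*(-18024) = (-60/109 - 7*(-6 + 7))/(-36 - 60/109) - 1*(-18024) = (-60*1/109 - 7*1)/(-36 - 60*1/109) + 18024 = (-60/109 - 7)/(-36 - 60/109) + 18024 = -823/109/(-3984/109) + 18024 = -109/3984*(-823/109) + 18024 = 823/3984 + 18024 = 71808439/3984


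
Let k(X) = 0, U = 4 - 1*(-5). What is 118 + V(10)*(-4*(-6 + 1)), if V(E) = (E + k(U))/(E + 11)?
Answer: 2678/21 ≈ 127.52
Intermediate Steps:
U = 9 (U = 4 + 5 = 9)
V(E) = E/(11 + E) (V(E) = (E + 0)/(E + 11) = E/(11 + E))
118 + V(10)*(-4*(-6 + 1)) = 118 + (10/(11 + 10))*(-4*(-6 + 1)) = 118 + (10/21)*(-4*(-5)) = 118 + (10*(1/21))*20 = 118 + (10/21)*20 = 118 + 200/21 = 2678/21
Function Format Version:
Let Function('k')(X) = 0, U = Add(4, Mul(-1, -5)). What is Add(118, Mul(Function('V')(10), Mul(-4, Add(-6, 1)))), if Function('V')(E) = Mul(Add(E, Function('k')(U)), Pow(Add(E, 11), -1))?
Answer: Rational(2678, 21) ≈ 127.52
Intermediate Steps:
U = 9 (U = Add(4, 5) = 9)
Function('V')(E) = Mul(E, Pow(Add(11, E), -1)) (Function('V')(E) = Mul(Add(E, 0), Pow(Add(E, 11), -1)) = Mul(E, Pow(Add(11, E), -1)))
Add(118, Mul(Function('V')(10), Mul(-4, Add(-6, 1)))) = Add(118, Mul(Mul(10, Pow(Add(11, 10), -1)), Mul(-4, Add(-6, 1)))) = Add(118, Mul(Mul(10, Pow(21, -1)), Mul(-4, -5))) = Add(118, Mul(Mul(10, Rational(1, 21)), 20)) = Add(118, Mul(Rational(10, 21), 20)) = Add(118, Rational(200, 21)) = Rational(2678, 21)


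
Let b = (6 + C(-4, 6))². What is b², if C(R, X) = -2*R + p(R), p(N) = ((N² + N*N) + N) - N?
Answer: 4477456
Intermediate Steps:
p(N) = 2*N² (p(N) = ((N² + N²) + N) - N = (2*N² + N) - N = (N + 2*N²) - N = 2*N²)
C(R, X) = -2*R + 2*R²
b = 2116 (b = (6 + 2*(-4)*(-1 - 4))² = (6 + 2*(-4)*(-5))² = (6 + 40)² = 46² = 2116)
b² = 2116² = 4477456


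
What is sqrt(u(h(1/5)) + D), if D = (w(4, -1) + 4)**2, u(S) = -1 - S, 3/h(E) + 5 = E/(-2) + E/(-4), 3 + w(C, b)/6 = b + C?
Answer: sqrt(165315)/103 ≈ 3.9475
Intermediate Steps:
w(C, b) = -18 + 6*C + 6*b (w(C, b) = -18 + 6*(b + C) = -18 + 6*(C + b) = -18 + (6*C + 6*b) = -18 + 6*C + 6*b)
h(E) = 3/(-5 - 3*E/4) (h(E) = 3/(-5 + (E/(-2) + E/(-4))) = 3/(-5 + (E*(-1/2) + E*(-1/4))) = 3/(-5 + (-E/2 - E/4)) = 3/(-5 - 3*E/4))
D = 16 (D = ((-18 + 6*4 + 6*(-1)) + 4)**2 = ((-18 + 24 - 6) + 4)**2 = (0 + 4)**2 = 4**2 = 16)
sqrt(u(h(1/5)) + D) = sqrt((-1 - (-12)/(20 + 3*(1/5))) + 16) = sqrt((-1 - (-12)/(20 + 3/5)) + 16) = sqrt((-1 - (-12)/103/5) + 16) = sqrt((-1 - (-12)*5/103) + 16) = sqrt((-1 - 1*(-60/103)) + 16) = sqrt((-1 + 60/103) + 16) = sqrt(-43/103 + 16) = sqrt(1605/103) = sqrt(165315)/103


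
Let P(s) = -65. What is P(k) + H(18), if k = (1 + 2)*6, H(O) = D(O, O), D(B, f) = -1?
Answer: -66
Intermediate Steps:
H(O) = -1
k = 18 (k = 3*6 = 18)
P(k) + H(18) = -65 - 1 = -66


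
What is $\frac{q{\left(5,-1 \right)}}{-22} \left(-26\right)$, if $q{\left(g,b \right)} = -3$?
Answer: $- \frac{39}{11} \approx -3.5455$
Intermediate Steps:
$\frac{q{\left(5,-1 \right)}}{-22} \left(-26\right) = - \frac{3}{-22} \left(-26\right) = \left(-3\right) \left(- \frac{1}{22}\right) \left(-26\right) = \frac{3}{22} \left(-26\right) = - \frac{39}{11}$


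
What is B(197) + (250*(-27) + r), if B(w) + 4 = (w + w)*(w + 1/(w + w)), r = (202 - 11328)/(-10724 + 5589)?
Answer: 363902901/5135 ≈ 70867.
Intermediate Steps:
r = 11126/5135 (r = -11126/(-5135) = -11126*(-1/5135) = 11126/5135 ≈ 2.1667)
B(w) = -4 + 2*w*(w + 1/(2*w)) (B(w) = -4 + (w + w)*(w + 1/(w + w)) = -4 + (2*w)*(w + 1/(2*w)) = -4 + 2*w*(w + 1/(2*w)))
B(197) + (250*(-27) + r) = (-3 + 2*197²) + (250*(-27) + 11126/5135) = (-3 + 2*38809) + (-6750 + 11126/5135) = (-3 + 77618) - 34650124/5135 = 77615 - 34650124/5135 = 363902901/5135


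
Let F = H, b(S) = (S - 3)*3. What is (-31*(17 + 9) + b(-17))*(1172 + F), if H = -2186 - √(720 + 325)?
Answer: 878124 + 866*√1045 ≈ 9.0612e+5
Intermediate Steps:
b(S) = -9 + 3*S (b(S) = (-3 + S)*3 = -9 + 3*S)
H = -2186 - √1045 ≈ -2218.3
F = -2186 - √1045 ≈ -2218.3
(-31*(17 + 9) + b(-17))*(1172 + F) = (-31*(17 + 9) + (-9 + 3*(-17)))*(1172 + (-2186 - √1045)) = (-31*26 + (-9 - 51))*(-1014 - √1045) = (-806 - 60)*(-1014 - √1045) = -866*(-1014 - √1045) = 878124 + 866*√1045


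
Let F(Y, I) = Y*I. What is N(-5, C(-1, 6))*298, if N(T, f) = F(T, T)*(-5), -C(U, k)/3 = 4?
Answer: -37250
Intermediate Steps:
C(U, k) = -12 (C(U, k) = -3*4 = -12)
F(Y, I) = I*Y
N(T, f) = -5*T**2 (N(T, f) = (T*T)*(-5) = T**2*(-5) = -5*T**2)
N(-5, C(-1, 6))*298 = -5*(-5)**2*298 = -5*25*298 = -125*298 = -37250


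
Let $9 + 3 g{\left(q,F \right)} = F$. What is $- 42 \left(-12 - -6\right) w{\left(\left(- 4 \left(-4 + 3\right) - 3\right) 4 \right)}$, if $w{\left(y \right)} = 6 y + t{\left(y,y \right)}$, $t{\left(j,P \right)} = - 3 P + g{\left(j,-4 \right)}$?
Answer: $1932$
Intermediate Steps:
$g{\left(q,F \right)} = -3 + \frac{F}{3}$
$t{\left(j,P \right)} = - \frac{13}{3} - 3 P$ ($t{\left(j,P \right)} = - 3 P + \left(-3 + \frac{1}{3} \left(-4\right)\right) = - 3 P - \frac{13}{3} = - \frac{13}{3} - 3 P$)
$w{\left(y \right)} = - \frac{13}{3} + 3 y$ ($w{\left(y \right)} = 6 y - \left(\frac{13}{3} + 3 y\right) = - \frac{13}{3} + 3 y$)
$- 42 \left(-12 - -6\right) w{\left(\left(- 4 \left(-4 + 3\right) - 3\right) 4 \right)} = - 42 \left(-12 - -6\right) \left(- \frac{13}{3} + 3 \left(- 4 \left(-4 + 3\right) - 3\right) 4\right) = - 42 \left(-12 + 6\right) \left(- \frac{13}{3} + 3 \left(\left(-4\right) \left(-1\right) - 3\right) 4\right) = \left(-42\right) \left(-6\right) \left(- \frac{13}{3} + 3 \left(4 - 3\right) 4\right) = 252 \left(- \frac{13}{3} + 3 \cdot 1 \cdot 4\right) = 252 \left(- \frac{13}{3} + 3 \cdot 4\right) = 252 \left(- \frac{13}{3} + 12\right) = 252 \cdot \frac{23}{3} = 1932$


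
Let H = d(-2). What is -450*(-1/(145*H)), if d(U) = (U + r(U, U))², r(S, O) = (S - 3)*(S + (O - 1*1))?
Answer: 90/15341 ≈ 0.0058666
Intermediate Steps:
r(S, O) = (-3 + S)*(-1 + O + S) (r(S, O) = (-3 + S)*(S + (O - 1)) = (-3 + S)*(S + (-1 + O)) = (-3 + S)*(-1 + O + S))
d(U) = (3 - 6*U + 2*U²)² (d(U) = (U + (3 + U² - 4*U - 3*U + U*U))² = (U + (3 + U² - 4*U - 3*U + U²))² = (U + (3 - 7*U + 2*U²))² = (3 - 6*U + 2*U²)²)
H = 529 (H = (3 - 6*(-2) + 2*(-2)²)² = (3 + 12 + 2*4)² = (3 + 12 + 8)² = 23² = 529)
-450*(-1/(145*H)) = -450/(529*(-145)) = -450/(-76705) = -450*(-1/76705) = 90/15341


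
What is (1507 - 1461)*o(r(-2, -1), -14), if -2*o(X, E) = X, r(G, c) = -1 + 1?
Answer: 0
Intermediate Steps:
r(G, c) = 0
o(X, E) = -X/2
(1507 - 1461)*o(r(-2, -1), -14) = (1507 - 1461)*(-½*0) = 46*0 = 0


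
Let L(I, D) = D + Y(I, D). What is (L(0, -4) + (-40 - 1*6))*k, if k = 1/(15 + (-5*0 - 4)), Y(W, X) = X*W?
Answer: -50/11 ≈ -4.5455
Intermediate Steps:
Y(W, X) = W*X
L(I, D) = D + D*I (L(I, D) = D + I*D = D + D*I)
k = 1/11 (k = 1/(15 + (0 - 4)) = 1/(15 - 4) = 1/11 ≈ 0.090909)
(L(0, -4) + (-40 - 1*6))*k = (-4*(1 + 0) + (-40 - 1*6))*(1/11) = (-4*1 + (-40 - 6))*(1/11) = (-4 - 46)*(1/11) = -50*1/11 = -50/11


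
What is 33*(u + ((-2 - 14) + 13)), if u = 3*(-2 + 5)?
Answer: 198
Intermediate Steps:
u = 9 (u = 3*3 = 9)
33*(u + ((-2 - 14) + 13)) = 33*(9 + ((-2 - 14) + 13)) = 33*(9 + (-16 + 13)) = 33*(9 - 3) = 33*6 = 198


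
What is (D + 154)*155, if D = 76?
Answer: 35650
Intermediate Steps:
(D + 154)*155 = (76 + 154)*155 = 230*155 = 35650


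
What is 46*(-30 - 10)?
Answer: -1840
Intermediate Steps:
46*(-30 - 10) = 46*(-40) = -1840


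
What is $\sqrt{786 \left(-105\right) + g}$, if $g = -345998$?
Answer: $4 i \sqrt{26783} \approx 654.62 i$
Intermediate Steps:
$\sqrt{786 \left(-105\right) + g} = \sqrt{786 \left(-105\right) - 345998} = \sqrt{-82530 - 345998} = \sqrt{-428528} = 4 i \sqrt{26783}$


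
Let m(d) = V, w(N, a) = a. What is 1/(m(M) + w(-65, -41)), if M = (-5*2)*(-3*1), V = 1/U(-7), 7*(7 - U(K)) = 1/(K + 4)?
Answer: -148/6047 ≈ -0.024475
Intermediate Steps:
U(K) = 7 - 1/(7*(4 + K)) (U(K) = 7 - 1/(7*(K + 4)) = 7 - 1/(7*(4 + K)))
V = 21/148 (V = 1/((195 + 49*(-7))/(7*(4 - 7))) = 1/((1/7)*(195 - 343)/(-3)) = 1/((1/7)*(-1/3)*(-148)) = 1/(148/21) = 21/148 ≈ 0.14189)
M = 30 (M = -10*(-3) = 30)
m(d) = 21/148
1/(m(M) + w(-65, -41)) = 1/(21/148 - 41) = 1/(-6047/148) = -148/6047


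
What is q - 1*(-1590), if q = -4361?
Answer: -2771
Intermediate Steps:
q - 1*(-1590) = -4361 - 1*(-1590) = -4361 + 1590 = -2771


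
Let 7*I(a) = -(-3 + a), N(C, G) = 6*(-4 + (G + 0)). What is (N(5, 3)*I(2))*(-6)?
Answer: 36/7 ≈ 5.1429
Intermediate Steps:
N(C, G) = -24 + 6*G (N(C, G) = 6*(-4 + G) = -24 + 6*G)
I(a) = 3/7 - a/7 (I(a) = (-(-3 + a))/7 = (3 - a)/7 = 3/7 - a/7)
(N(5, 3)*I(2))*(-6) = ((-24 + 6*3)*(3/7 - 1/7*2))*(-6) = ((-24 + 18)*(3/7 - 2/7))*(-6) = -6*1/7*(-6) = -6/7*(-6) = 36/7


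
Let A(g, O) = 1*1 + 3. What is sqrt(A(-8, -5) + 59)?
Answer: 3*sqrt(7) ≈ 7.9373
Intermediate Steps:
A(g, O) = 4 (A(g, O) = 1 + 3 = 4)
sqrt(A(-8, -5) + 59) = sqrt(4 + 59) = sqrt(63) = 3*sqrt(7)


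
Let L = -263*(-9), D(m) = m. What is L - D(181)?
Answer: 2186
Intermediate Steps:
L = 2367
L - D(181) = 2367 - 1*181 = 2367 - 181 = 2186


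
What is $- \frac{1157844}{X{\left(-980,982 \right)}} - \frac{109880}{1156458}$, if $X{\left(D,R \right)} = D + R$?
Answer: $- \frac{334749544078}{578229} \approx -5.7892 \cdot 10^{5}$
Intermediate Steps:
$- \frac{1157844}{X{\left(-980,982 \right)}} - \frac{109880}{1156458} = - \frac{1157844}{-980 + 982} - \frac{109880}{1156458} = - \frac{1157844}{2} - \frac{54940}{578229} = \left(-1157844\right) \frac{1}{2} - \frac{54940}{578229} = -578922 - \frac{54940}{578229} = - \frac{334749544078}{578229}$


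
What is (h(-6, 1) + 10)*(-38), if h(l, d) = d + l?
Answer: -190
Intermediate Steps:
(h(-6, 1) + 10)*(-38) = ((1 - 6) + 10)*(-38) = (-5 + 10)*(-38) = 5*(-38) = -190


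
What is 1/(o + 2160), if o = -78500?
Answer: -1/76340 ≈ -1.3099e-5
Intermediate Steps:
1/(o + 2160) = 1/(-78500 + 2160) = 1/(-76340) = -1/76340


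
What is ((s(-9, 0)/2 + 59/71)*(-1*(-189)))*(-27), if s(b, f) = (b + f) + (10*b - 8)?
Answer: 38165337/142 ≈ 2.6877e+5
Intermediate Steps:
s(b, f) = -8 + f + 11*b (s(b, f) = (b + f) + (-8 + 10*b) = -8 + f + 11*b)
((s(-9, 0)/2 + 59/71)*(-1*(-189)))*(-27) = (((-8 + 0 + 11*(-9))/2 + 59/71)*(-1*(-189)))*(-27) = (((-8 + 0 - 99)*(½) + 59*(1/71))*189)*(-27) = ((-107*½ + 59/71)*189)*(-27) = ((-107/2 + 59/71)*189)*(-27) = -7479/142*189*(-27) = -1413531/142*(-27) = 38165337/142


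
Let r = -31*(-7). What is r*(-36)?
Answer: -7812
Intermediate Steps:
r = 217
r*(-36) = 217*(-36) = -7812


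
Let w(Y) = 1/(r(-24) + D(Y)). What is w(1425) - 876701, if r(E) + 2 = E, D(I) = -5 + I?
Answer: -1222121193/1394 ≈ -8.7670e+5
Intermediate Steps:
r(E) = -2 + E
w(Y) = 1/(-31 + Y) (w(Y) = 1/((-2 - 24) + (-5 + Y)) = 1/(-26 + (-5 + Y)) = 1/(-31 + Y))
w(1425) - 876701 = 1/(-31 + 1425) - 876701 = 1/1394 - 876701 = -1222121193/1394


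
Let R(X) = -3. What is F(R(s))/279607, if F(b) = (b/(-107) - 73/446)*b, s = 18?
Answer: 19419/13343405254 ≈ 1.4553e-6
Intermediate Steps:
F(b) = b*(-73/446 - b/107) (F(b) = (b*(-1/107) - 73*1/446)*b = (-b/107 - 73/446)*b = (-73/446 - b/107)*b = b*(-73/446 - b/107))
F(R(s))/279607 = -1/47722*(-3)*(7811 + 446*(-3))/279607 = -1/47722*(-3)*(7811 - 1338)*(1/279607) = -1/47722*(-3)*6473*(1/279607) = (19419/47722)*(1/279607) = 19419/13343405254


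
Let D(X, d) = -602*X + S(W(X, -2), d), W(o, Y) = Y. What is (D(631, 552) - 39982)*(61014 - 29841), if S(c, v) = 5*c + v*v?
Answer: -3589570950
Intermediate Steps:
S(c, v) = v**2 + 5*c (S(c, v) = 5*c + v**2 = v**2 + 5*c)
D(X, d) = -10 + d**2 - 602*X (D(X, d) = -602*X + (d**2 + 5*(-2)) = -602*X + (d**2 - 10) = -602*X + (-10 + d**2) = -10 + d**2 - 602*X)
(D(631, 552) - 39982)*(61014 - 29841) = ((-10 + 552**2 - 602*631) - 39982)*(61014 - 29841) = ((-10 + 304704 - 379862) - 39982)*31173 = (-75168 - 39982)*31173 = -115150*31173 = -3589570950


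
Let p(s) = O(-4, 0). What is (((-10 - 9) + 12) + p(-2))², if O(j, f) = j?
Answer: 121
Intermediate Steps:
p(s) = -4
(((-10 - 9) + 12) + p(-2))² = (((-10 - 9) + 12) - 4)² = ((-19 + 12) - 4)² = (-7 - 4)² = (-11)² = 121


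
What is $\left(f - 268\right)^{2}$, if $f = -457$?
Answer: $525625$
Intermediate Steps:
$\left(f - 268\right)^{2} = \left(-457 - 268\right)^{2} = \left(-725\right)^{2} = 525625$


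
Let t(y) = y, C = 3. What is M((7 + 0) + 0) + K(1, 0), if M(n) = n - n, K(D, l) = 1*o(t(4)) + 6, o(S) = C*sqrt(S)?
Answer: 12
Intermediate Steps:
o(S) = 3*sqrt(S)
K(D, l) = 12 (K(D, l) = 1*(3*sqrt(4)) + 6 = 1*(3*2) + 6 = 1*6 + 6 = 6 + 6 = 12)
M(n) = 0
M((7 + 0) + 0) + K(1, 0) = 0 + 12 = 12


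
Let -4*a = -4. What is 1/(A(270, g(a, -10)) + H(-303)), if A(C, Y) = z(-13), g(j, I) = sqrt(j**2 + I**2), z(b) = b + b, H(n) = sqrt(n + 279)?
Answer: -13/350 - I*sqrt(6)/350 ≈ -0.037143 - 0.0069985*I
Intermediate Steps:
a = 1 (a = -1/4*(-4) = 1)
H(n) = sqrt(279 + n)
z(b) = 2*b
g(j, I) = sqrt(I**2 + j**2)
A(C, Y) = -26 (A(C, Y) = 2*(-13) = -26)
1/(A(270, g(a, -10)) + H(-303)) = 1/(-26 + sqrt(279 - 303)) = 1/(-26 + sqrt(-24)) = 1/(-26 + 2*I*sqrt(6))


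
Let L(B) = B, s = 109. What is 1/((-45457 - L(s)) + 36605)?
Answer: -1/8961 ≈ -0.00011159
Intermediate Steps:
1/((-45457 - L(s)) + 36605) = 1/((-45457 - 1*109) + 36605) = 1/((-45457 - 109) + 36605) = 1/(-45566 + 36605) = 1/(-8961) = -1/8961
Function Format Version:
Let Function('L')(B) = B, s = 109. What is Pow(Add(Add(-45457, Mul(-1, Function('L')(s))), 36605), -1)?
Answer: Rational(-1, 8961) ≈ -0.00011159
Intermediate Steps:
Pow(Add(Add(-45457, Mul(-1, Function('L')(s))), 36605), -1) = Pow(Add(Add(-45457, Mul(-1, 109)), 36605), -1) = Pow(Add(Add(-45457, -109), 36605), -1) = Pow(Add(-45566, 36605), -1) = Pow(-8961, -1) = Rational(-1, 8961)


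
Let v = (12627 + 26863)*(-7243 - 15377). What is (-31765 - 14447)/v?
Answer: 3851/74438650 ≈ 5.1734e-5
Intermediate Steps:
v = -893263800 (v = 39490*(-22620) = -893263800)
(-31765 - 14447)/v = (-31765 - 14447)/(-893263800) = -46212*(-1/893263800) = 3851/74438650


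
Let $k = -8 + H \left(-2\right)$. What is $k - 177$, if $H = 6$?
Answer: $-197$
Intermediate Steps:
$k = -20$ ($k = -8 + 6 \left(-2\right) = -8 - 12 = -20$)
$k - 177 = -20 - 177 = -197$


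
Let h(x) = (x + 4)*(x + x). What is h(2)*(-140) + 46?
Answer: -3314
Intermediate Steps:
h(x) = 2*x*(4 + x) (h(x) = (4 + x)*(2*x) = 2*x*(4 + x))
h(2)*(-140) + 46 = (2*2*(4 + 2))*(-140) + 46 = (2*2*6)*(-140) + 46 = 24*(-140) + 46 = -3360 + 46 = -3314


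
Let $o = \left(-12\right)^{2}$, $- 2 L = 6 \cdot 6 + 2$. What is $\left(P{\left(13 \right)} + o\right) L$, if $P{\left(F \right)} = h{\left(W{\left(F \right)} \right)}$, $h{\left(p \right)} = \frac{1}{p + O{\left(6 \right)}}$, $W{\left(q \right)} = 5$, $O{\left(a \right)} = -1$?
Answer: $- \frac{10963}{4} \approx -2740.8$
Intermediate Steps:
$h{\left(p \right)} = \frac{1}{-1 + p}$ ($h{\left(p \right)} = \frac{1}{p - 1} = \frac{1}{-1 + p}$)
$P{\left(F \right)} = \frac{1}{4}$ ($P{\left(F \right)} = \frac{1}{-1 + 5} = \frac{1}{4}$)
$L = -19$ ($L = - \frac{6 \cdot 6 + 2}{2} = - \frac{36 + 2}{2} = \left(- \frac{1}{2}\right) 38 = -19$)
$o = 144$
$\left(P{\left(13 \right)} + o\right) L = \left(\frac{1}{4} + 144\right) \left(-19\right) = \frac{577}{4} \left(-19\right) = - \frac{10963}{4}$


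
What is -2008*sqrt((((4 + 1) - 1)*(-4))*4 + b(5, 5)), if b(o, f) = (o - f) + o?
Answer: -2008*I*sqrt(59) ≈ -15424.0*I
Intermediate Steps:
b(o, f) = -f + 2*o
-2008*sqrt((((4 + 1) - 1)*(-4))*4 + b(5, 5)) = -2008*sqrt((((4 + 1) - 1)*(-4))*4 + (-1*5 + 2*5)) = -2008*sqrt(((5 - 1)*(-4))*4 + (-5 + 10)) = -2008*sqrt((4*(-4))*4 + 5) = -2008*sqrt(-16*4 + 5) = -2008*sqrt(-64 + 5) = -2008*I*sqrt(59)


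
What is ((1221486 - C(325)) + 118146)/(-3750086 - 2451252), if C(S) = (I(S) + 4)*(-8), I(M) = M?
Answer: -61012/281879 ≈ -0.21645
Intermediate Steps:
C(S) = -32 - 8*S (C(S) = (S + 4)*(-8) = (4 + S)*(-8) = -32 - 8*S)
((1221486 - C(325)) + 118146)/(-3750086 - 2451252) = ((1221486 - (-32 - 8*325)) + 118146)/(-3750086 - 2451252) = ((1221486 - (-32 - 2600)) + 118146)/(-6201338) = ((1221486 - 1*(-2632)) + 118146)*(-1/6201338) = ((1221486 + 2632) + 118146)*(-1/6201338) = (1224118 + 118146)*(-1/6201338) = 1342264*(-1/6201338) = -61012/281879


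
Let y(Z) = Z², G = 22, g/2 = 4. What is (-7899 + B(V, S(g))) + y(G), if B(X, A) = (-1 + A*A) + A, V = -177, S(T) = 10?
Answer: -7306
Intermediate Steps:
g = 8 (g = 2*4 = 8)
B(X, A) = -1 + A + A² (B(X, A) = (-1 + A²) + A = -1 + A + A²)
(-7899 + B(V, S(g))) + y(G) = (-7899 + (-1 + 10 + 10²)) + 22² = (-7899 + (-1 + 10 + 100)) + 484 = (-7899 + 109) + 484 = -7790 + 484 = -7306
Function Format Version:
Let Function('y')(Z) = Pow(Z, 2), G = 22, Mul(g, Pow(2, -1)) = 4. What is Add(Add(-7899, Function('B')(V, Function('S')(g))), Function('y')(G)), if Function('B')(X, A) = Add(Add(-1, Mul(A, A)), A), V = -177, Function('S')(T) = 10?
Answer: -7306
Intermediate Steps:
g = 8 (g = Mul(2, 4) = 8)
Function('B')(X, A) = Add(-1, A, Pow(A, 2)) (Function('B')(X, A) = Add(Add(-1, Pow(A, 2)), A) = Add(-1, A, Pow(A, 2)))
Add(Add(-7899, Function('B')(V, Function('S')(g))), Function('y')(G)) = Add(Add(-7899, Add(-1, 10, Pow(10, 2))), Pow(22, 2)) = Add(Add(-7899, Add(-1, 10, 100)), 484) = Add(Add(-7899, 109), 484) = Add(-7790, 484) = -7306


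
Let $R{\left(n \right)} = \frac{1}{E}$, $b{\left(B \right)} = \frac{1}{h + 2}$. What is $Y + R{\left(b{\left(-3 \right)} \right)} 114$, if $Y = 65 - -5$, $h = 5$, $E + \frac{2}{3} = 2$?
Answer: $\frac{311}{2} \approx 155.5$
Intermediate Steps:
$E = \frac{4}{3}$ ($E = - \frac{2}{3} + 2 = \frac{4}{3} \approx 1.3333$)
$b{\left(B \right)} = \frac{1}{7}$ ($b{\left(B \right)} = \frac{1}{5 + 2} = \frac{1}{7}$)
$R{\left(n \right)} = \frac{3}{4}$ ($R{\left(n \right)} = \frac{1}{\frac{4}{3}} = \frac{3}{4}$)
$Y = 70$ ($Y = 65 + 5 = 70$)
$Y + R{\left(b{\left(-3 \right)} \right)} 114 = 70 + \frac{3}{4} \cdot 114 = 70 + \frac{171}{2} = \frac{311}{2}$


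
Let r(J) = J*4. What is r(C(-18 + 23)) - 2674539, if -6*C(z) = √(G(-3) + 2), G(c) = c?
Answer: -2674539 - 2*I/3 ≈ -2.6745e+6 - 0.66667*I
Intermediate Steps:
C(z) = -I/6 (C(z) = -√(-3 + 2)/6 = -I/6)
r(J) = 4*J
r(C(-18 + 23)) - 2674539 = 4*(-I/6) - 2674539 = -2*I/3 - 2674539 = -2674539 - 2*I/3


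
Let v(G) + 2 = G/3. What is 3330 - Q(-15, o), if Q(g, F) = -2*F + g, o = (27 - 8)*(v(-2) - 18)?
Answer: 7679/3 ≈ 2559.7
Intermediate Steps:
v(G) = -2 + G/3
o = -1178/3 (o = (27 - 8)*((-2 + (⅓)*(-2)) - 18) = 19*((-2 - ⅔) - 18) = 19*(-8/3 - 18) = 19*(-62/3) = -1178/3 ≈ -392.67)
Q(g, F) = g - 2*F
3330 - Q(-15, o) = 3330 - (-15 - 2*(-1178/3)) = 3330 - (-15 + 2356/3) = 3330 - 1*2311/3 = 3330 - 2311/3 = 7679/3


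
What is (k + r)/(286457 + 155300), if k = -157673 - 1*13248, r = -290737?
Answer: -461658/441757 ≈ -1.0450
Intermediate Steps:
k = -170921 (k = -157673 - 13248 = -170921)
(k + r)/(286457 + 155300) = (-170921 - 290737)/(286457 + 155300) = -461658/441757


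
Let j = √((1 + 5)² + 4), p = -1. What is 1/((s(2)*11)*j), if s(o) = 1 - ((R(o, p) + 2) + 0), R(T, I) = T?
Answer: -√10/660 ≈ -0.0047913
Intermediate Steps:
j = 2*√10 (j = √(6² + 4) = √(36 + 4) = √40 = 2*√10 ≈ 6.3246)
s(o) = -1 - o (s(o) = 1 - ((o + 2) + 0) = 1 - ((2 + o) + 0) = 1 - (2 + o) = 1 + (-2 - o) = -1 - o)
1/((s(2)*11)*j) = 1/(((-1 - 1*2)*11)*(2*√10)) = 1/(((-1 - 2)*11)*(2*√10)) = 1/((-3*11)*(2*√10)) = 1/(-66*√10) = -√10/660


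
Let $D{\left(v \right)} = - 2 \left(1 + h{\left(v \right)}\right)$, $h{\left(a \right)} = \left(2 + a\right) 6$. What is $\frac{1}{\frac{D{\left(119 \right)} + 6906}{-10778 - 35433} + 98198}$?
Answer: $\frac{46211}{4537822326} \approx 1.0184 \cdot 10^{-5}$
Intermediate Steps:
$h{\left(a \right)} = 12 + 6 a$
$D{\left(v \right)} = -26 - 12 v$ ($D{\left(v \right)} = - 2 \left(1 + \left(12 + 6 v\right)\right) = - 2 \left(13 + 6 v\right) = -26 - 12 v$)
$\frac{1}{\frac{D{\left(119 \right)} + 6906}{-10778 - 35433} + 98198} = \frac{1}{\frac{\left(-26 - 1428\right) + 6906}{-10778 - 35433} + 98198} = \frac{1}{\frac{\left(-26 - 1428\right) + 6906}{-46211} + 98198} = \frac{1}{\left(-1454 + 6906\right) \left(- \frac{1}{46211}\right) + 98198} = \frac{1}{5452 \left(- \frac{1}{46211}\right) + 98198} = \frac{1}{- \frac{5452}{46211} + 98198} = \frac{1}{\frac{4537822326}{46211}} = \frac{46211}{4537822326}$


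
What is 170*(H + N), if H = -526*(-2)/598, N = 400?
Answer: 20421420/299 ≈ 68299.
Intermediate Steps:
H = 526/299 (H = 1052*(1/598) = 526/299 ≈ 1.7592)
170*(H + N) = 170*(526/299 + 400) = 170*(120126/299) = 20421420/299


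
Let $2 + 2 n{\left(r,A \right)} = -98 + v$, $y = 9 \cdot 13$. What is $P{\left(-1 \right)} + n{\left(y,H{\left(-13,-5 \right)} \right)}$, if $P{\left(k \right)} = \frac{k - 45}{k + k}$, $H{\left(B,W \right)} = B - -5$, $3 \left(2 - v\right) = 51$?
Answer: $- \frac{69}{2} \approx -34.5$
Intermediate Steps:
$v = -15$ ($v = 2 - 17 = -15$)
$H{\left(B,W \right)} = 5 + B$ ($H{\left(B,W \right)} = B + 5 = 5 + B$)
$y = 117$
$P{\left(k \right)} = \frac{-45 + k}{2 k}$
$n{\left(r,A \right)} = - \frac{115}{2}$ ($n{\left(r,A \right)} = -1 + \frac{-98 - 15}{2} = -1 + \frac{1}{2} \left(-113\right) = -1 - \frac{113}{2} = - \frac{115}{2}$)
$P{\left(-1 \right)} + n{\left(y,H{\left(-13,-5 \right)} \right)} = \frac{-45 - 1}{2 \left(-1\right)} - \frac{115}{2} = \frac{1}{2} \left(-1\right) \left(-46\right) - \frac{115}{2} = 23 - \frac{115}{2} = - \frac{69}{2}$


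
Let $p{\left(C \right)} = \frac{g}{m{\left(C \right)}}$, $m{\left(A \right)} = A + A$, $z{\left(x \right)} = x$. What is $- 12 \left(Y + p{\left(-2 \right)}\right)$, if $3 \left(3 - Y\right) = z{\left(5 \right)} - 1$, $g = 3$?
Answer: $-11$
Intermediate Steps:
$Y = \frac{5}{3}$ ($Y = 3 - \frac{5 - 1}{3} = 3 - \frac{4}{3} = \frac{5}{3} \approx 1.6667$)
$m{\left(A \right)} = 2 A$
$p{\left(C \right)} = \frac{3}{2 C}$
$- 12 \left(Y + p{\left(-2 \right)}\right) = - 12 \left(\frac{5}{3} + \frac{3}{2 \left(-2\right)}\right) = - 12 \left(\frac{5}{3} + \frac{3}{2} \left(- \frac{1}{2}\right)\right) = - 12 \left(\frac{5}{3} - \frac{3}{4}\right) = \left(-12\right) \frac{11}{12} = -11$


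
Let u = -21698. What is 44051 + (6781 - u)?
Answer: 72530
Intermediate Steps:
44051 + (6781 - u) = 44051 + (6781 - 1*(-21698)) = 44051 + (6781 + 21698) = 44051 + 28479 = 72530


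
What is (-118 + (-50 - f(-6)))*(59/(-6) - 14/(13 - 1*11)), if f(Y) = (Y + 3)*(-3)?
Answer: 5959/2 ≈ 2979.5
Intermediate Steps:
f(Y) = -9 - 3*Y (f(Y) = (3 + Y)*(-3) = -9 - 3*Y)
(-118 + (-50 - f(-6)))*(59/(-6) - 14/(13 - 1*11)) = (-118 + (-50 - (-9 - 3*(-6))))*(59/(-6) - 14/(13 - 1*11)) = (-118 + (-50 - (-9 + 18)))*(59*(-1/6) - 14/(13 - 11)) = (-118 + (-50 - 1*9))*(-59/6 - 14/2) = (-118 + (-50 - 9))*(-59/6 - 14*1/2) = (-118 - 59)*(-59/6 - 7) = -177*(-101/6) = 5959/2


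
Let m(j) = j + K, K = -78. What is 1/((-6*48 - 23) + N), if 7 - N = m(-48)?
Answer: -1/178 ≈ -0.0056180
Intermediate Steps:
m(j) = -78 + j (m(j) = j - 78 = -78 + j)
N = 133 (N = 7 - (-78 - 48) = 7 - 1*(-126) = 7 + 126 = 133)
1/((-6*48 - 23) + N) = 1/((-6*48 - 23) + 133) = 1/((-288 - 23) + 133) = 1/(-311 + 133) = 1/(-178) = -1/178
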